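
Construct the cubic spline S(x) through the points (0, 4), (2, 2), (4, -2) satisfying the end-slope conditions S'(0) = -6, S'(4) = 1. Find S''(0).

10

With M_i denoting the second derivative at x_i, h_i = 2, 2, and Δ_i = (y_(i+1) − y_i)/h_i = -1, -2:
  2·M_0 + 8·M_1 + 2·M_2 = 6(Δ_1 - Δ_0) = -6
Clamped end conditions give two more equations: 2h_0·M_0 + h_0·M_1 = 6(Δ_0 - S'(0)) = 30 and h_1·M_1 + 2h_1·M_2 = 6(S'(4) - Δ_1) = 18.
Solving the tridiagonal system: M_0 = 10, M_1 = -5, M_2 = 7.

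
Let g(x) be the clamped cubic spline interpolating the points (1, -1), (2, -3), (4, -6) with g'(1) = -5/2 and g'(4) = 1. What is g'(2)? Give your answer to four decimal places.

-2.0833

Put M_i = g'' at the i-th knot. Here h = (1, 2) and Δ = (-2, -3/2), so the interior equations h_(i-1)·M_(i-1) + 2(h_(i-1)+h_i)·M_i + h_i·M_(i+1) = 6(Δ_i − Δ_(i-1)) read
  1·M_0 + 6·M_1 + 2·M_2 = 6(Δ_1 - Δ_0) = 3
Clamped end conditions give two more equations: 2h_0·M_0 + h_0·M_1 = 6(Δ_0 - g'(1)) = 3 and h_1·M_1 + 2h_1·M_2 = 6(g'(4) - Δ_1) = 15.
Hence M_0 = 13/6, M_1 = -4/3, M_2 = 53/12.
On [2, 4], g'(x) = b_1 + 2c_1·(x - 2) + 3d_1·(x - 2)² with b_1 = Δ_1 - h_1(2M_1 + M_2)/6 = -25/12, c_1 = M_1/2 = -2/3, d_1 = (M_2 - M_1)/(6h_1) = 23/48. So g'(2) = -25/12.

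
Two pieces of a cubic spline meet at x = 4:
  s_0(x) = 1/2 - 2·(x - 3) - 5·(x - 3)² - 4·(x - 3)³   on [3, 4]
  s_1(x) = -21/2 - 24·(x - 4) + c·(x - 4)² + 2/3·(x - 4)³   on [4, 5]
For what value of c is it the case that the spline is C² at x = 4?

-17

s_0''(x) = -10 - 24·(x - 3), so s_0''(4) = -34. On the right, s_1''(4) = 2c, so c = -17.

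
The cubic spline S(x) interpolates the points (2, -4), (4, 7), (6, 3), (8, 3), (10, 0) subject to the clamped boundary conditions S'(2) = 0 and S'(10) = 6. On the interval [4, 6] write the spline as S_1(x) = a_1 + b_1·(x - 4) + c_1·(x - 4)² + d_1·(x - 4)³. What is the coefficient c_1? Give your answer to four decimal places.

-5.1964

Write M_i for S''(x_i). With h_i = 2, 2, 2, 2 and divided differences Δ_i = 11/2, -2, 0, -3/2, the continuity of S' gives the tridiagonal system
  2·M_0 + 8·M_1 + 2·M_2 = 6(Δ_1 - Δ_0) = -45
  2·M_1 + 8·M_2 + 2·M_3 = 6(Δ_2 - Δ_1) = 12
  2·M_2 + 8·M_3 + 2·M_4 = 6(Δ_3 - Δ_2) = -9
Clamped end conditions give two more equations: 2h_0·M_0 + h_0·M_1 = 6(Δ_0 - S'(2)) = 33 and h_3·M_3 + 2h_3·M_4 = 6(S'(10) - Δ_3) = 45.
Forward elimination and back-substitution give M_0 = 753/56, M_1 = -291/28, M_2 = 45/8, M_3 = -171/28, M_4 = 801/56.
On [4, 6], with S_1(x) = a_1 + b_1·(x - 4) + c_1·(x - 4)² + d_1·(x - 4)³: c_1 = M_1/2 = -291/56, d_1 = (M_2 - M_1)/(6h_1) = 299/224, b_1 = Δ_1 - h_1(2M_1 + M_2)/6 = 171/56.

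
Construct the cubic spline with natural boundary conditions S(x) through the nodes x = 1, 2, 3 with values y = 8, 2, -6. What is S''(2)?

Write m_i for S''(x_i). With h_i = 1, 1 and divided differences Δ_i = -6, -8, the continuity of S' gives the tridiagonal system
  1·m_0 + 4·m_1 + 1·m_2 = 6(Δ_1 - Δ_0) = -12
Natural end conditions: m_0 = m_2 = 0.
Solving: m_0 = 0, m_1 = -3, m_2 = 0.

-3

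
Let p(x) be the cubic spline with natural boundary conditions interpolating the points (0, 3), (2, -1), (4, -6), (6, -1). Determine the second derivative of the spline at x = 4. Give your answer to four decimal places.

4.1000

Write m_i for p''(x_i). With h_i = 2, 2, 2 and divided differences Δ_i = -2, -5/2, 5/2, the continuity of p' gives the tridiagonal system
  2·m_0 + 8·m_1 + 2·m_2 = 6(Δ_1 - Δ_0) = -3
  2·m_1 + 8·m_2 + 2·m_3 = 6(Δ_2 - Δ_1) = 30
Natural end conditions: m_0 = m_3 = 0.
Hence m_0 = 0, m_1 = -7/5, m_2 = 41/10, m_3 = 0.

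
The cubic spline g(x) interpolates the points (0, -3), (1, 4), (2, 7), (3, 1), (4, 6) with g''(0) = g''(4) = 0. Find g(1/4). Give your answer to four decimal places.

Write m_i for g''(x_i). With h_i = 1, 1, 1, 1 and divided differences Δ_i = 7, 3, -6, 5, the continuity of g' gives the tridiagonal system
  1·m_0 + 4·m_1 + 1·m_2 = 6(Δ_1 - Δ_0) = -24
  1·m_1 + 4·m_2 + 1·m_3 = 6(Δ_2 - Δ_1) = -54
  1·m_2 + 4·m_3 + 1·m_4 = 6(Δ_3 - Δ_2) = 66
Natural end conditions: m_0 = m_4 = 0.
Forward elimination and back-substitution give m_0 = 0, m_1 = -39/28, m_2 = -129/7, m_3 = 591/28, m_4 = 0.
On [0, 1], g(x) = -3 + 405/56·x + 0·x² - 13/56·x³.
With x = 1/4: g(1/4) = -4285/3584.

-1.1956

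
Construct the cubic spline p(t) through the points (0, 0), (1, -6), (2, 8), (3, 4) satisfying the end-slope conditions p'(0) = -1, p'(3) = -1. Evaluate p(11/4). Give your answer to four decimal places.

With m_i denoting the second derivative at x_i, h_i = 1, 1, 1, and Δ_i = (y_(i+1) − y_i)/h_i = -6, 14, -4:
  1·m_0 + 4·m_1 + 1·m_2 = 6(Δ_1 - Δ_0) = 120
  1·m_1 + 4·m_2 + 1·m_3 = 6(Δ_2 - Δ_1) = -108
Clamped end conditions give two more equations: 2h_0·m_0 + h_0·m_1 = 6(Δ_0 - p'(0)) = -30 and h_2·m_2 + 2h_2·m_3 = 6(p'(3) - Δ_2) = 18.
Hence m_0 = -206/5, m_1 = 262/5, m_2 = -242/5, m_3 = 166/5.
On [2, 3], p(t) = 8 + 33/5·(t - 2) - 121/5·(t - 2)² + 68/5·(t - 2)³.
With (t - 2) = 3/4: p(11/4) = 203/40.

5.0750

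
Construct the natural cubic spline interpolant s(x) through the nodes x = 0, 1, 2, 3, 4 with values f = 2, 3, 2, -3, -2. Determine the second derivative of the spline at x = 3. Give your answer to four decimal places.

Write σ_i for s''(x_i). With h_i = 1, 1, 1, 1 and divided differences Δ_i = 1, -1, -5, 1, the continuity of s' gives the tridiagonal system
  1·σ_0 + 4·σ_1 + 1·σ_2 = 6(Δ_1 - Δ_0) = -12
  1·σ_1 + 4·σ_2 + 1·σ_3 = 6(Δ_2 - Δ_1) = -24
  1·σ_2 + 4·σ_3 + 1·σ_4 = 6(Δ_3 - Δ_2) = 36
Natural end conditions: σ_0 = σ_4 = 0.
Solving: σ_0 = 0, σ_1 = -6/7, σ_2 = -60/7, σ_3 = 78/7, σ_4 = 0.

11.1429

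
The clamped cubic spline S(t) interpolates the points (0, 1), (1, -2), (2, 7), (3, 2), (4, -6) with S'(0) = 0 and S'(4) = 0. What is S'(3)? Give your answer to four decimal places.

-10.9821

Write m_i for S''(x_i). With h_i = 1, 1, 1, 1 and divided differences Δ_i = -3, 9, -5, -8, the continuity of S' gives the tridiagonal system
  1·m_0 + 4·m_1 + 1·m_2 = 6(Δ_1 - Δ_0) = 72
  1·m_1 + 4·m_2 + 1·m_3 = 6(Δ_2 - Δ_1) = -84
  1·m_2 + 4·m_3 + 1·m_4 = 6(Δ_3 - Δ_2) = -18
Clamped end conditions give two more equations: 2h_0·m_0 + h_0·m_1 = 6(Δ_0 - S'(0)) = -18 and h_3·m_3 + 2h_3·m_4 = 6(S'(4) - Δ_3) = 48.
Forward elimination and back-substitution give m_0 = -687/28, m_1 = 435/14, m_2 = -111/4, m_3 = -57/14, m_4 = 729/28.
On [3, 4], S'(t) = b_3 + 2c_3·(t - 3) + 3d_3·(t - 3)² with b_3 = Δ_3 - h_3(2m_3 + m_4)/6 = -615/56, c_3 = m_3/2 = -57/28, d_3 = (m_4 - m_3)/(6h_3) = 281/56. So S'(3) = -615/56.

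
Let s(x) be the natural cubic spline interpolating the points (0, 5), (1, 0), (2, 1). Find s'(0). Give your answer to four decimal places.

-6.5000

Write m_i for s''(x_i). With h_i = 1, 1 and divided differences Δ_i = -5, 1, the continuity of s' gives the tridiagonal system
  1·m_0 + 4·m_1 + 1·m_2 = 6(Δ_1 - Δ_0) = 36
Natural end conditions: m_0 = m_2 = 0.
Solving: m_0 = 0, m_1 = 9, m_2 = 0.
On [0, 1], s'(x) = b_0 + 2c_0·x + 3d_0·x² with b_0 = Δ_0 - h_0(2m_0 + m_1)/6 = -13/2, c_0 = m_0/2 = 0, d_0 = (m_1 - m_0)/(6h_0) = 3/2. So s'(0) = -13/2.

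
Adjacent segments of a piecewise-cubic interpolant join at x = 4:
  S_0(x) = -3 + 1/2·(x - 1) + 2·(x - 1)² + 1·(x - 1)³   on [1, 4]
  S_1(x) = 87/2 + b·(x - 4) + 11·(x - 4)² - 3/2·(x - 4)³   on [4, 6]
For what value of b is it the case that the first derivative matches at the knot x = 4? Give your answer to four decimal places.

39.5000

S_0'(x) = 1/2 + 4·(x - 1) + 3·(x - 1)², so S_0'(4) = 79/2. On the right, S_1'(4) = b, so b = 79/2.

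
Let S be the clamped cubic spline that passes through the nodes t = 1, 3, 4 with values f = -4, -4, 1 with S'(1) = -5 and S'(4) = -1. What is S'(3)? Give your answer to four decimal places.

6.1667

Let M_i = S''(x_i). Step sizes h_i = 2, 1; slopes of the chords Δ_i = (y_(i+1) - y_i)/h_i = 0, 5.
  2·M_0 + 6·M_1 + 1·M_2 = 6(Δ_1 - Δ_0) = 30
Clamped end conditions give two more equations: 2h_0·M_0 + h_0·M_1 = 6(Δ_0 - S'(1)) = 30 and h_1·M_1 + 2h_1·M_2 = 6(S'(4) - Δ_1) = -36.
Hence M_0 = 23/6, M_1 = 22/3, M_2 = -65/3.
On [3, 4], S'(t) = b_1 + 2c_1·(t - 3) + 3d_1·(t - 3)² with b_1 = Δ_1 - h_1(2M_1 + M_2)/6 = 37/6, c_1 = M_1/2 = 11/3, d_1 = (M_2 - M_1)/(6h_1) = -29/6. So S'(3) = 37/6.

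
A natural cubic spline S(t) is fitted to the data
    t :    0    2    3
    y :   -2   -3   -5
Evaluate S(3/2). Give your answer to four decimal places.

With σ_i denoting the second derivative at x_i, h_i = 2, 1, and Δ_i = (y_(i+1) − y_i)/h_i = -1/2, -2:
  2·σ_0 + 6·σ_1 + 1·σ_2 = 6(Δ_1 - Δ_0) = -9
Natural end conditions: σ_0 = σ_2 = 0.
Solving the tridiagonal system: σ_0 = 0, σ_1 = -3/2, σ_2 = 0.
On [0, 2], S(t) = -2 + 0·t + 0·t² - 1/8·t³.
With t = 3/2: S(3/2) = -155/64.

-2.4219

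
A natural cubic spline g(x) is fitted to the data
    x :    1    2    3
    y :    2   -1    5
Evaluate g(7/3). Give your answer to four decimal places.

Let M_i = g''(x_i). Step sizes h_i = 1, 1; slopes of the chords Δ_i = (y_(i+1) - y_i)/h_i = -3, 6.
  1·M_0 + 4·M_1 + 1·M_2 = 6(Δ_1 - Δ_0) = 54
Natural end conditions: M_0 = M_2 = 0.
Hence M_0 = 0, M_1 = 27/2, M_2 = 0.
On [2, 3], g(x) = -1 + 3/2·(x - 2) + 27/4·(x - 2)² - 9/4·(x - 2)³.
With (x - 2) = 1/3: g(7/3) = 1/6.

0.1667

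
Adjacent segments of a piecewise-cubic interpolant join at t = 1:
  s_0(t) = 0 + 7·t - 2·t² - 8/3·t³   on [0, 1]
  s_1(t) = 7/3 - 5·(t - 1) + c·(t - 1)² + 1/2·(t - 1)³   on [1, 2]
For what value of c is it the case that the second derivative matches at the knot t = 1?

s_0''(t) = -4 - 16·t, so s_0''(1) = -20. On the right, s_1''(1) = 2c, so c = -10.

-10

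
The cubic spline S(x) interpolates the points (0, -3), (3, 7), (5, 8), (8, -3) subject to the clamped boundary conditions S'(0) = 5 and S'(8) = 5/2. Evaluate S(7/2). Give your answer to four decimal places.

8.0896

Let σ_i = S''(x_i). Step sizes h_i = 3, 2, 3; slopes of the chords Δ_i = (y_(i+1) - y_i)/h_i = 10/3, 1/2, -11/3.
  3·σ_0 + 10·σ_1 + 2·σ_2 = 6(Δ_1 - Δ_0) = -17
  2·σ_1 + 10·σ_2 + 3·σ_3 = 6(Δ_2 - Δ_1) = -25
Clamped end conditions give two more equations: 2h_0·σ_0 + h_0·σ_1 = 6(Δ_0 - S'(0)) = -10 and h_2·σ_2 + 2h_2·σ_3 = 6(S'(8) - Δ_2) = 37.
Hence σ_0 = -425/273, σ_1 = -20/91, σ_2 = -461/91, σ_3 = 2375/273.
On [3, 5], S(x) = 7 + 425/182·(x - 3) - 10/91·(x - 3)² - 21/52·(x - 3)³.
With (x - 3) = 1/2: S(7/2) = 23557/2912.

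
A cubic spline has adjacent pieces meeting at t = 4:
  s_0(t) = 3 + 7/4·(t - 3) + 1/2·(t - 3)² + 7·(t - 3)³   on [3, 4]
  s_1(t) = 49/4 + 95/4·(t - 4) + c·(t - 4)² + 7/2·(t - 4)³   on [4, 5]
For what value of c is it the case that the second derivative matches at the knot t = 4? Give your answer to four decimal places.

s_0''(t) = 1 + 42·(t - 3), so s_0''(4) = 43. On the right, s_1''(4) = 2c, so c = 43/2.

21.5000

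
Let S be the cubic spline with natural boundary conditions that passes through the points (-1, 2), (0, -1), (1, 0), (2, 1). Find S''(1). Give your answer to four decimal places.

Put m_i = S'' at the i-th knot. Here h = (1, 1, 1) and Δ = (-3, 1, 1), so the interior equations h_(i-1)·m_(i-1) + 2(h_(i-1)+h_i)·m_i + h_i·m_(i+1) = 6(Δ_i − Δ_(i-1)) read
  1·m_0 + 4·m_1 + 1·m_2 = 6(Δ_1 - Δ_0) = 24
  1·m_1 + 4·m_2 + 1·m_3 = 6(Δ_2 - Δ_1) = 0
Natural end conditions: m_0 = m_3 = 0.
Solving the tridiagonal system: m_0 = 0, m_1 = 32/5, m_2 = -8/5, m_3 = 0.

-1.6000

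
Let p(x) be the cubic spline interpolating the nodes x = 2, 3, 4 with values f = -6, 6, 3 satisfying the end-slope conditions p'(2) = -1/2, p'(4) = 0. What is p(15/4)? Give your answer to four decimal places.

3.7910

Let M_i = p''(x_i). Step sizes h_i = 1, 1; slopes of the chords Δ_i = (y_(i+1) - y_i)/h_i = 12, -3.
  1·M_0 + 4·M_1 + 1·M_2 = 6(Δ_1 - Δ_0) = -90
Clamped end conditions give two more equations: 2h_0·M_0 + h_0·M_1 = 6(Δ_0 - p'(2)) = 75 and h_1·M_1 + 2h_1·M_2 = 6(p'(4) - Δ_1) = 18.
Solving: M_0 = 241/4, M_1 = -91/2, M_2 = 127/4.
On [3, 4], p(x) = 6 + 55/8·(x - 3) - 91/4·(x - 3)² + 103/8·(x - 3)³.
With (x - 3) = 3/4: p(15/4) = 1941/512.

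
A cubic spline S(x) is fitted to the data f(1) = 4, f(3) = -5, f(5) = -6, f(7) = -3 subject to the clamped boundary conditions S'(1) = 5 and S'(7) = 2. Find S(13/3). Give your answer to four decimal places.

Let σ_i = S''(x_i). Step sizes h_i = 2, 2, 2; slopes of the chords Δ_i = (y_(i+1) - y_i)/h_i = -9/2, -1/2, 3/2.
  2·σ_0 + 8·σ_1 + 2·σ_2 = 6(Δ_1 - Δ_0) = 24
  2·σ_1 + 8·σ_2 + 2·σ_3 = 6(Δ_2 - Δ_1) = 12
Clamped end conditions give two more equations: 2h_0·σ_0 + h_0·σ_1 = 6(Δ_0 - S'(1)) = -57 and h_2·σ_2 + 2h_2·σ_3 = 6(S'(7) - Δ_2) = 3.
Solving: σ_0 = -181/10, σ_1 = 77/10, σ_2 = -7/10, σ_3 = 11/10.
On [3, 5], S(x) = -5 - 27/5·(x - 3) + 77/20·(x - 3)² - 7/10·(x - 3)³.
With (x - 3) = 4/3: S(13/3) = -947/135.

-7.0148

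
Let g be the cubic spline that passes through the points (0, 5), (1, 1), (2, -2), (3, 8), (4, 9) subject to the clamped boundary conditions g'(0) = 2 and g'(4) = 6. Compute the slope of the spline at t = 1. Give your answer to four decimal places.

Let M_i = g''(x_i). Step sizes h_i = 1, 1, 1, 1; slopes of the chords Δ_i = (y_(i+1) - y_i)/h_i = -4, -3, 10, 1.
  1·M_0 + 4·M_1 + 1·M_2 = 6(Δ_1 - Δ_0) = 6
  1·M_1 + 4·M_2 + 1·M_3 = 6(Δ_2 - Δ_1) = 78
  1·M_2 + 4·M_3 + 1·M_4 = 6(Δ_3 - Δ_2) = -54
Clamped end conditions give two more equations: 2h_0·M_0 + h_0·M_1 = 6(Δ_0 - g'(0)) = -36 and h_3·M_3 + 2h_3·M_4 = 6(g'(4) - Δ_3) = 30.
Forward elimination and back-substitution give M_0 = -247/14, M_1 = -5/7, M_2 = 53/2, M_3 = -191/7, M_4 = 401/14.
On [1, 2], g'(t) = b_1 + 2c_1·(t - 1) + 3d_1·(t - 1)² with b_1 = Δ_1 - h_1(2M_1 + M_2)/6 = -201/28, c_1 = M_1/2 = -5/14, d_1 = (M_2 - M_1)/(6h_1) = 127/28. So g'(1) = -201/28.

-7.1786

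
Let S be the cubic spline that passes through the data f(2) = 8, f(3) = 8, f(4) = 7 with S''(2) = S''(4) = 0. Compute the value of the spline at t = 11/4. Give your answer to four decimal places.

Write σ_i for S''(x_i). With h_i = 1, 1 and divided differences Δ_i = 0, -1, the continuity of S' gives the tridiagonal system
  1·σ_0 + 4·σ_1 + 1·σ_2 = 6(Δ_1 - Δ_0) = -6
Natural end conditions: σ_0 = σ_2 = 0.
Forward elimination and back-substitution give σ_0 = 0, σ_1 = -3/2, σ_2 = 0.
On [2, 3], S(t) = 8 + 1/4·(t - 2) + 0·(t - 2)² - 1/4·(t - 2)³.
With (t - 2) = 3/4: S(11/4) = 2069/256.

8.0820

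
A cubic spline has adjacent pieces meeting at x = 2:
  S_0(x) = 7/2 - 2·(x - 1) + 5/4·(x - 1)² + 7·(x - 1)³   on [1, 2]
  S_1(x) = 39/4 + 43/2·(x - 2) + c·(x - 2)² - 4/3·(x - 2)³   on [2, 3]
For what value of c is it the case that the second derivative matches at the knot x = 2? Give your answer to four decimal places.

22.2500

S_0''(x) = 5/2 + 42·(x - 1), so S_0''(2) = 89/2. On the right, S_1''(2) = 2c, so c = 89/4.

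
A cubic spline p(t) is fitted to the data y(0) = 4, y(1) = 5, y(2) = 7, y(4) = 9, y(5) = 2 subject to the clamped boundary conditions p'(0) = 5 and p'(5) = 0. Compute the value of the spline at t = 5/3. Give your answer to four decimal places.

Let σ_i = p''(x_i). Step sizes h_i = 1, 1, 2, 1; slopes of the chords Δ_i = (y_(i+1) - y_i)/h_i = 1, 2, 1, -7.
  1·σ_0 + 4·σ_1 + 1·σ_2 = 6(Δ_1 - Δ_0) = 6
  1·σ_1 + 6·σ_2 + 2·σ_3 = 6(Δ_2 - Δ_1) = -6
  2·σ_2 + 6·σ_3 + 1·σ_4 = 6(Δ_3 - Δ_2) = -48
Clamped end conditions give two more equations: 2h_0·σ_0 + h_0·σ_1 = 6(Δ_0 - p'(0)) = -24 and h_3·σ_3 + 2h_3·σ_4 = 6(p'(5) - Δ_3) = 42.
Solving the tridiagonal system: σ_0 = -907/64, σ_1 = 139/32, σ_2 = 179/64, σ_3 = -217/16, σ_4 = 889/32.
On [1, 2], p(t) = 5 + 11/128·(t - 1) + 139/64·(t - 1)² - 33/128·(t - 1)³.
With (t - 1) = 2/3: p(5/3) = 3425/576.

5.9462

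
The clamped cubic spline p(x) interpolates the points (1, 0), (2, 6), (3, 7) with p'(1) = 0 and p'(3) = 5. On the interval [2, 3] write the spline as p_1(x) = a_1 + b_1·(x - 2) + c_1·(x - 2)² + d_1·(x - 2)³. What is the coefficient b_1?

4

Put σ_i = p'' at the i-th knot. Here h = (1, 1) and Δ = (6, 1), so the interior equations h_(i-1)·σ_(i-1) + 2(h_(i-1)+h_i)·σ_i + h_i·σ_(i+1) = 6(Δ_i − Δ_(i-1)) read
  1·σ_0 + 4·σ_1 + 1·σ_2 = 6(Δ_1 - Δ_0) = -30
Clamped end conditions give two more equations: 2h_0·σ_0 + h_0·σ_1 = 6(Δ_0 - p'(1)) = 36 and h_1·σ_1 + 2h_1·σ_2 = 6(p'(3) - Δ_1) = 24.
Hence σ_0 = 28, σ_1 = -20, σ_2 = 22.
On [2, 3], with p_1(x) = a_1 + b_1·(x - 2) + c_1·(x - 2)² + d_1·(x - 2)³: c_1 = σ_1/2 = -10, d_1 = (σ_2 - σ_1)/(6h_1) = 7, b_1 = Δ_1 - h_1(2σ_1 + σ_2)/6 = 4.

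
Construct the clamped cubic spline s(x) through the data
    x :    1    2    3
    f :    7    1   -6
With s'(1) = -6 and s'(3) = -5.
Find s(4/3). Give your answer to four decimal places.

5.0741

Put M_i = s'' at the i-th knot. Here h = (1, 1) and Δ = (-6, -7), so the interior equations h_(i-1)·M_(i-1) + 2(h_(i-1)+h_i)·M_i + h_i·M_(i+1) = 6(Δ_i − Δ_(i-1)) read
  1·M_0 + 4·M_1 + 1·M_2 = 6(Δ_1 - Δ_0) = -6
Clamped end conditions give two more equations: 2h_0·M_0 + h_0·M_1 = 6(Δ_0 - s'(1)) = 0 and h_1·M_1 + 2h_1·M_2 = 6(s'(3) - Δ_1) = 12.
Solving the tridiagonal system: M_0 = 2, M_1 = -4, M_2 = 8.
On [1, 2], s(x) = 7 - 6·(x - 1) + 1·(x - 1)² - 1·(x - 1)³.
With (x - 1) = 1/3: s(4/3) = 137/27.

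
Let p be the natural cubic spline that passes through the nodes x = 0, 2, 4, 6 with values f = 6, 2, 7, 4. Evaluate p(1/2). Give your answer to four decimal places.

Put M_i = p'' at the i-th knot. Here h = (2, 2, 2) and Δ = (-2, 5/2, -3/2), so the interior equations h_(i-1)·M_(i-1) + 2(h_(i-1)+h_i)·M_i + h_i·M_(i+1) = 6(Δ_i − Δ_(i-1)) read
  2·M_0 + 8·M_1 + 2·M_2 = 6(Δ_1 - Δ_0) = 27
  2·M_1 + 8·M_2 + 2·M_3 = 6(Δ_2 - Δ_1) = -24
Natural end conditions: M_0 = M_3 = 0.
Hence M_0 = 0, M_1 = 22/5, M_2 = -41/10, M_3 = 0.
On [0, 2], p(x) = 6 - 52/15·x + 0·x² + 11/30·x³.
With x = 1/2: p(1/2) = 69/16.

4.3125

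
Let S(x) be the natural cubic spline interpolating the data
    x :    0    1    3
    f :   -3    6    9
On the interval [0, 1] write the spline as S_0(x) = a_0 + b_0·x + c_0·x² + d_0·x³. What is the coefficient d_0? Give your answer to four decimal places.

Write M_i for S''(x_i). With h_i = 1, 2 and divided differences Δ_i = 9, 3/2, the continuity of S' gives the tridiagonal system
  1·M_0 + 6·M_1 + 2·M_2 = 6(Δ_1 - Δ_0) = -45
Natural end conditions: M_0 = M_2 = 0.
Solving: M_0 = 0, M_1 = -15/2, M_2 = 0.
On [0, 1], with S_0(x) = a_0 + b_0·x + c_0·x² + d_0·x³: c_0 = M_0/2 = 0, d_0 = (M_1 - M_0)/(6h_0) = -5/4, b_0 = Δ_0 - h_0(2M_0 + M_1)/6 = 41/4.

-1.2500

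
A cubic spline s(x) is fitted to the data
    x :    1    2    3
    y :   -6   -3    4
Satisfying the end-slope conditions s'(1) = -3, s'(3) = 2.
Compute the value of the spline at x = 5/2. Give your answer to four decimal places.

With M_i denoting the second derivative at x_i, h_i = 1, 1, and Δ_i = (y_(i+1) − y_i)/h_i = 3, 7:
  1·M_0 + 4·M_1 + 1·M_2 = 6(Δ_1 - Δ_0) = 24
Clamped end conditions give two more equations: 2h_0·M_0 + h_0·M_1 = 6(Δ_0 - s'(1)) = 36 and h_1·M_1 + 2h_1·M_2 = 6(s'(3) - Δ_1) = -30.
Hence M_0 = 29/2, M_1 = 7, M_2 = -37/2.
On [2, 3], s(x) = -3 + 31/4·(x - 2) + 7/2·(x - 2)² - 17/4·(x - 2)³.
With (x - 2) = 1/2: s(5/2) = 39/32.

1.2188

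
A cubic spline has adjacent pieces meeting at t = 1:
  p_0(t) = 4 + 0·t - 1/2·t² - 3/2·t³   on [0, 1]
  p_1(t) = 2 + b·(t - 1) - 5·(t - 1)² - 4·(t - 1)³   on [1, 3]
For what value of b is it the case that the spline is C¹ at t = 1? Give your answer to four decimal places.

p_0'(t) = 0 - 1·t - 9/2·t², so p_0'(1) = -11/2. On the right, p_1'(1) = b, so b = -11/2.

-5.5000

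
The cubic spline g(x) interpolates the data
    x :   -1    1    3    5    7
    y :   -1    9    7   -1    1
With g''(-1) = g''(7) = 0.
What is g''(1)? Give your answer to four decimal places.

With σ_i denoting the second derivative at x_i, h_i = 2, 2, 2, 2, and Δ_i = (y_(i+1) − y_i)/h_i = 5, -1, -4, 1:
  2·σ_0 + 8·σ_1 + 2·σ_2 = 6(Δ_1 - Δ_0) = -36
  2·σ_1 + 8·σ_2 + 2·σ_3 = 6(Δ_2 - Δ_1) = -18
  2·σ_2 + 8·σ_3 + 2·σ_4 = 6(Δ_3 - Δ_2) = 30
Natural end conditions: σ_0 = σ_4 = 0.
Solving the tridiagonal system: σ_0 = 0, σ_1 = -219/56, σ_2 = -33/14, σ_3 = 243/56, σ_4 = 0.

-3.9107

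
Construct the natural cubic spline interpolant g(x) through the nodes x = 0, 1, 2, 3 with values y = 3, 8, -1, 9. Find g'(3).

With M_i denoting the second derivative at x_i, h_i = 1, 1, 1, and Δ_i = (y_(i+1) − y_i)/h_i = 5, -9, 10:
  1·M_0 + 4·M_1 + 1·M_2 = 6(Δ_1 - Δ_0) = -84
  1·M_1 + 4·M_2 + 1·M_3 = 6(Δ_2 - Δ_1) = 114
Natural end conditions: M_0 = M_3 = 0.
Hence M_0 = 0, M_1 = -30, M_2 = 36, M_3 = 0.
On [2, 3], g'(x) = b_2 + 2c_2·(x - 2) + 3d_2·(x - 2)² with b_2 = Δ_2 - h_2(2M_2 + M_3)/6 = -2, c_2 = M_2/2 = 18, d_2 = (M_3 - M_2)/(6h_2) = -6. So g'(3) = 16.

16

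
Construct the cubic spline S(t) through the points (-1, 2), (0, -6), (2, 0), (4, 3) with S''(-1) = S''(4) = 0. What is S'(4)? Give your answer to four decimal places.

Put m_i = S'' at the i-th knot. Here h = (1, 2, 2) and Δ = (-8, 3, 3/2), so the interior equations h_(i-1)·m_(i-1) + 2(h_(i-1)+h_i)·m_i + h_i·m_(i+1) = 6(Δ_i − Δ_(i-1)) read
  1·m_0 + 6·m_1 + 2·m_2 = 6(Δ_1 - Δ_0) = 66
  2·m_1 + 8·m_2 + 2·m_3 = 6(Δ_2 - Δ_1) = -9
Natural end conditions: m_0 = m_3 = 0.
Hence m_0 = 0, m_1 = 273/22, m_2 = -93/22, m_3 = 0.
On [2, 4], S'(t) = b_2 + 2c_2·(t - 2) + 3d_2·(t - 2)² with b_2 = Δ_2 - h_2(2m_2 + m_3)/6 = 95/22, c_2 = m_2/2 = -93/44, d_2 = (m_3 - m_2)/(6h_2) = 31/88. So S'(4) = 1/11.

0.0909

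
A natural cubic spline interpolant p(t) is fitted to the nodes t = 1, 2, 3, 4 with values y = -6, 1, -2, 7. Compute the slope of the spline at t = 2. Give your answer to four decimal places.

Write m_i for p''(x_i). With h_i = 1, 1, 1 and divided differences Δ_i = 7, -3, 9, the continuity of p' gives the tridiagonal system
  1·m_0 + 4·m_1 + 1·m_2 = 6(Δ_1 - Δ_0) = -60
  1·m_1 + 4·m_2 + 1·m_3 = 6(Δ_2 - Δ_1) = 72
Natural end conditions: m_0 = m_3 = 0.
Solving the tridiagonal system: m_0 = 0, m_1 = -104/5, m_2 = 116/5, m_3 = 0.
On [2, 3], p'(t) = b_1 + 2c_1·(t - 2) + 3d_1·(t - 2)² with b_1 = Δ_1 - h_1(2m_1 + m_2)/6 = 1/15, c_1 = m_1/2 = -52/5, d_1 = (m_2 - m_1)/(6h_1) = 22/3. So p'(2) = 1/15.

0.0667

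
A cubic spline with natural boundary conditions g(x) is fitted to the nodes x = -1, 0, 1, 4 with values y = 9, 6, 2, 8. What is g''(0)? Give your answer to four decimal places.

Write m_i for g''(x_i). With h_i = 1, 1, 3 and divided differences Δ_i = -3, -4, 2, the continuity of g' gives the tridiagonal system
  1·m_0 + 4·m_1 + 1·m_2 = 6(Δ_1 - Δ_0) = -6
  1·m_1 + 8·m_2 + 3·m_3 = 6(Δ_2 - Δ_1) = 36
Natural end conditions: m_0 = m_3 = 0.
Solving the tridiagonal system: m_0 = 0, m_1 = -84/31, m_2 = 150/31, m_3 = 0.

-2.7097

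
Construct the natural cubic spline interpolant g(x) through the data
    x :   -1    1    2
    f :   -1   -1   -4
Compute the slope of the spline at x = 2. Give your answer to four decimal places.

Let σ_i = g''(x_i). Step sizes h_i = 2, 1; slopes of the chords Δ_i = (y_(i+1) - y_i)/h_i = 0, -3.
  2·σ_0 + 6·σ_1 + 1·σ_2 = 6(Δ_1 - Δ_0) = -18
Natural end conditions: σ_0 = σ_2 = 0.
Forward elimination and back-substitution give σ_0 = 0, σ_1 = -3, σ_2 = 0.
On [1, 2], g'(x) = b_1 + 2c_1·(x - 1) + 3d_1·(x - 1)² with b_1 = Δ_1 - h_1(2σ_1 + σ_2)/6 = -2, c_1 = σ_1/2 = -3/2, d_1 = (σ_2 - σ_1)/(6h_1) = 1/2. So g'(2) = -7/2.

-3.5000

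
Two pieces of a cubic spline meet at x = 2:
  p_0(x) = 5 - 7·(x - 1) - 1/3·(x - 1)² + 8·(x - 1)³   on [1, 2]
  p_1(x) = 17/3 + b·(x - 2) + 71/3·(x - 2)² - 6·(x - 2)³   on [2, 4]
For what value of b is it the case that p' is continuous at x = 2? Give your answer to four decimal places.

16.3333

p_0'(x) = -7 - 2/3·(x - 1) + 24·(x - 1)², so p_0'(2) = 49/3. On the right, p_1'(2) = b, so b = 49/3.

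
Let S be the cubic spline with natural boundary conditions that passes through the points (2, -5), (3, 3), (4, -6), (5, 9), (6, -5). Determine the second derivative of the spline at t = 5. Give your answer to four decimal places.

Let σ_i = S''(x_i). Step sizes h_i = 1, 1, 1, 1; slopes of the chords Δ_i = (y_(i+1) - y_i)/h_i = 8, -9, 15, -14.
  1·σ_0 + 4·σ_1 + 1·σ_2 = 6(Δ_1 - Δ_0) = -102
  1·σ_1 + 4·σ_2 + 1·σ_3 = 6(Δ_2 - Δ_1) = 144
  1·σ_2 + 4·σ_3 + 1·σ_4 = 6(Δ_3 - Δ_2) = -174
Natural end conditions: σ_0 = σ_4 = 0.
Forward elimination and back-substitution give σ_0 = 0, σ_1 = -285/7, σ_2 = 426/7, σ_3 = -411/7, σ_4 = 0.

-58.7143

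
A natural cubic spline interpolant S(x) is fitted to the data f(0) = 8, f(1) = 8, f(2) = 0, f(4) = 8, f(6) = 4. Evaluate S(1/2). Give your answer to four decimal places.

9.0268

With M_i denoting the second derivative at x_i, h_i = 1, 1, 2, 2, and Δ_i = (y_(i+1) − y_i)/h_i = 0, -8, 4, -2:
  1·M_0 + 4·M_1 + 1·M_2 = 6(Δ_1 - Δ_0) = -48
  1·M_1 + 6·M_2 + 2·M_3 = 6(Δ_2 - Δ_1) = 72
  2·M_2 + 8·M_3 + 2·M_4 = 6(Δ_3 - Δ_2) = -36
Natural end conditions: M_0 = M_4 = 0.
Forward elimination and back-substitution give M_0 = 0, M_1 = -115/7, M_2 = 124/7, M_3 = -125/14, M_4 = 0.
On [0, 1], S(x) = 8 + 115/42·x + 0·x² - 115/42·x³.
With x = 1/2: S(1/2) = 1011/112.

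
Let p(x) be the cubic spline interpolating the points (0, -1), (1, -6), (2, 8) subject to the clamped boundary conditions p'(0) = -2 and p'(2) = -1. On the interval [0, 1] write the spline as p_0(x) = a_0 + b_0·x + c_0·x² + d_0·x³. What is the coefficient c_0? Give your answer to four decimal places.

Let M_i = p''(x_i). Step sizes h_i = 1, 1; slopes of the chords Δ_i = (y_(i+1) - y_i)/h_i = -5, 14.
  1·M_0 + 4·M_1 + 1·M_2 = 6(Δ_1 - Δ_0) = 114
Clamped end conditions give two more equations: 2h_0·M_0 + h_0·M_1 = 6(Δ_0 - p'(0)) = -18 and h_1·M_1 + 2h_1·M_2 = 6(p'(2) - Δ_1) = -90.
Solving the tridiagonal system: M_0 = -37, M_1 = 56, M_2 = -73.
On [0, 1], with p_0(x) = a_0 + b_0·x + c_0·x² + d_0·x³: c_0 = M_0/2 = -37/2, d_0 = (M_1 - M_0)/(6h_0) = 31/2, b_0 = Δ_0 - h_0(2M_0 + M_1)/6 = -2.

-18.5000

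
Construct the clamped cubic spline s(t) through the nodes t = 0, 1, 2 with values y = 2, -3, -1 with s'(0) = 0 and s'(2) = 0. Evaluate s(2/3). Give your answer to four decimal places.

Put M_i = s'' at the i-th knot. Here h = (1, 1) and Δ = (-5, 2), so the interior equations h_(i-1)·M_(i-1) + 2(h_(i-1)+h_i)·M_i + h_i·M_(i+1) = 6(Δ_i − Δ_(i-1)) read
  1·M_0 + 4·M_1 + 1·M_2 = 6(Δ_1 - Δ_0) = 42
Clamped end conditions give two more equations: 2h_0·M_0 + h_0·M_1 = 6(Δ_0 - s'(0)) = -30 and h_1·M_1 + 2h_1·M_2 = 6(s'(2) - Δ_1) = -12.
Solving: M_0 = -51/2, M_1 = 21, M_2 = -33/2.
On [0, 1], s(t) = 2 + 0·t - 51/4·t² + 31/4·t³.
With t = 2/3: s(2/3) = -37/27.

-1.3704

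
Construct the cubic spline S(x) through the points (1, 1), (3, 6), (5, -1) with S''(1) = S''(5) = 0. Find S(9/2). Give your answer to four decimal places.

1.4531

Put σ_i = S'' at the i-th knot. Here h = (2, 2) and Δ = (5/2, -7/2), so the interior equations h_(i-1)·σ_(i-1) + 2(h_(i-1)+h_i)·σ_i + h_i·σ_(i+1) = 6(Δ_i − Δ_(i-1)) read
  2·σ_0 + 8·σ_1 + 2·σ_2 = 6(Δ_1 - Δ_0) = -36
Natural end conditions: σ_0 = σ_2 = 0.
Solving: σ_0 = 0, σ_1 = -9/2, σ_2 = 0.
On [3, 5], S(x) = 6 - 1/2·(x - 3) - 9/4·(x - 3)² + 3/8·(x - 3)³.
With (x - 3) = 3/2: S(9/2) = 93/64.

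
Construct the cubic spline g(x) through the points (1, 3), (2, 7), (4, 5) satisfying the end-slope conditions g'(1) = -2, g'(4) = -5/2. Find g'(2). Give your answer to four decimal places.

With M_i denoting the second derivative at x_i, h_i = 1, 2, and Δ_i = (y_(i+1) − y_i)/h_i = 4, -1:
  1·M_0 + 6·M_1 + 2·M_2 = 6(Δ_1 - Δ_0) = -30
Clamped end conditions give two more equations: 2h_0·M_0 + h_0·M_1 = 6(Δ_0 - g'(1)) = 36 and h_1·M_1 + 2h_1·M_2 = 6(g'(4) - Δ_1) = -9.
Solving: M_0 = 137/6, M_1 = -29/3, M_2 = 31/12.
On [2, 4], g'(x) = b_1 + 2c_1·(x - 2) + 3d_1·(x - 2)² with b_1 = Δ_1 - h_1(2M_1 + M_2)/6 = 55/12, c_1 = M_1/2 = -29/6, d_1 = (M_2 - M_1)/(6h_1) = 49/48. So g'(2) = 55/12.

4.5833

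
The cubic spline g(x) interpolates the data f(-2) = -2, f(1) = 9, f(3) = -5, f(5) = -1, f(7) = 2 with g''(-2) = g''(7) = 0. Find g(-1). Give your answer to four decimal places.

Write M_i for g''(x_i). With h_i = 3, 2, 2, 2 and divided differences Δ_i = 11/3, -7, 2, 3/2, the continuity of g' gives the tridiagonal system
  3·M_0 + 10·M_1 + 2·M_2 = 6(Δ_1 - Δ_0) = -64
  2·M_1 + 8·M_2 + 2·M_3 = 6(Δ_2 - Δ_1) = 54
  2·M_2 + 8·M_3 + 2·M_4 = 6(Δ_3 - Δ_2) = -3
Natural end conditions: M_0 = M_4 = 0.
Forward elimination and back-substitution give M_0 = 0, M_1 = -1179/142, M_2 = 1351/142, M_3 = -391/142, M_4 = 0.
On [-2, 1], g(x) = -2 + 6661/852·(x + 2) + 0·(x + 2)² - 131/284·(x + 2)³.
With (x + 2) = 1: g(-1) = 1141/213.

5.3568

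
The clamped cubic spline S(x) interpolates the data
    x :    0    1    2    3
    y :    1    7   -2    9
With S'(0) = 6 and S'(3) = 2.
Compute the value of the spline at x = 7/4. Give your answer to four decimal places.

With M_i denoting the second derivative at x_i, h_i = 1, 1, 1, and Δ_i = (y_(i+1) − y_i)/h_i = 6, -9, 11:
  1·M_0 + 4·M_1 + 1·M_2 = 6(Δ_1 - Δ_0) = -90
  1·M_1 + 4·M_2 + 1·M_3 = 6(Δ_2 - Δ_1) = 120
Clamped end conditions give two more equations: 2h_0·M_0 + h_0·M_1 = 6(Δ_0 - S'(0)) = 0 and h_2·M_2 + 2h_2·M_3 = 6(S'(3) - Δ_2) = -54.
Solving: M_0 = 308/15, M_1 = -616/15, M_2 = 806/15, M_3 = -808/15.
On [1, 2], S(x) = 7 - 64/15·(x - 1) - 308/15·(x - 1)² + 79/5·(x - 1)³.
With (x - 1) = 3/4: S(7/4) = -347/320.

-1.0844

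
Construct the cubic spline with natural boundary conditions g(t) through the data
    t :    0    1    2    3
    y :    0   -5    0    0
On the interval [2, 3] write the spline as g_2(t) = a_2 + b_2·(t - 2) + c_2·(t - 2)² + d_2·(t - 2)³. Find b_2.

Write M_i for g''(x_i). With h_i = 1, 1, 1 and divided differences Δ_i = -5, 5, 0, the continuity of g' gives the tridiagonal system
  1·M_0 + 4·M_1 + 1·M_2 = 6(Δ_1 - Δ_0) = 60
  1·M_1 + 4·M_2 + 1·M_3 = 6(Δ_2 - Δ_1) = -30
Natural end conditions: M_0 = M_3 = 0.
Solving the tridiagonal system: M_0 = 0, M_1 = 18, M_2 = -12, M_3 = 0.
On [2, 3], with g_2(t) = a_2 + b_2·(t - 2) + c_2·(t - 2)² + d_2·(t - 2)³: c_2 = M_2/2 = -6, d_2 = (M_3 - M_2)/(6h_2) = 2, b_2 = Δ_2 - h_2(2M_2 + M_3)/6 = 4.

4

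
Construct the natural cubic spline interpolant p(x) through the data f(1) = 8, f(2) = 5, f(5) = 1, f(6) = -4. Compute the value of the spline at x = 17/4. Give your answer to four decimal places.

Let m_i = p''(x_i). Step sizes h_i = 1, 3, 1; slopes of the chords Δ_i = (y_(i+1) - y_i)/h_i = -3, -4/3, -5.
  1·m_0 + 8·m_1 + 3·m_2 = 6(Δ_1 - Δ_0) = 10
  3·m_1 + 8·m_2 + 1·m_3 = 6(Δ_2 - Δ_1) = -22
Natural end conditions: m_0 = m_3 = 0.
Solving the tridiagonal system: m_0 = 0, m_1 = 146/55, m_2 = -206/55, m_3 = 0.
On [2, 5], p(x) = 5 - 349/165·(x - 2) + 73/55·(x - 2)² - 16/45·(x - 2)³.
With (x - 2) = 9/4: p(17/4) = 2561/880.

2.9102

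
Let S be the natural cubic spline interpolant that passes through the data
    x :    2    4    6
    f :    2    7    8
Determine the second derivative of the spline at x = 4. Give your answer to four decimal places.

-1.5000

Let M_i = S''(x_i). Step sizes h_i = 2, 2; slopes of the chords Δ_i = (y_(i+1) - y_i)/h_i = 5/2, 1/2.
  2·M_0 + 8·M_1 + 2·M_2 = 6(Δ_1 - Δ_0) = -12
Natural end conditions: M_0 = M_2 = 0.
Solving the tridiagonal system: M_0 = 0, M_1 = -3/2, M_2 = 0.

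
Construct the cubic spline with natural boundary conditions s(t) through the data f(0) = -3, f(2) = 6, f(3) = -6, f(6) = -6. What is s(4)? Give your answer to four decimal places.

Put M_i = s'' at the i-th knot. Here h = (2, 1, 3) and Δ = (9/2, -12, 0), so the interior equations h_(i-1)·M_(i-1) + 2(h_(i-1)+h_i)·M_i + h_i·M_(i+1) = 6(Δ_i − Δ_(i-1)) read
  2·M_0 + 6·M_1 + 1·M_2 = 6(Δ_1 - Δ_0) = -99
  1·M_1 + 8·M_2 + 3·M_3 = 6(Δ_2 - Δ_1) = 72
Natural end conditions: M_0 = M_3 = 0.
Hence M_0 = 0, M_1 = -864/47, M_2 = 531/47, M_3 = 0.
On [3, 6], s(t) = -6 - 531/47·(t - 3) + 531/94·(t - 3)² - 59/94·(t - 3)³.
With (t - 3) = 1: s(4) = -577/47.

-12.2766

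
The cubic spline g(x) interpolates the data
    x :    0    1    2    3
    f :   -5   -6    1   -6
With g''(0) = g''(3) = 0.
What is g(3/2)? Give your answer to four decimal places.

Write σ_i for g''(x_i). With h_i = 1, 1, 1 and divided differences Δ_i = -1, 7, -7, the continuity of g' gives the tridiagonal system
  1·σ_0 + 4·σ_1 + 1·σ_2 = 6(Δ_1 - Δ_0) = 48
  1·σ_1 + 4·σ_2 + 1·σ_3 = 6(Δ_2 - Δ_1) = -84
Natural end conditions: σ_0 = σ_3 = 0.
Hence σ_0 = 0, σ_1 = 92/5, σ_2 = -128/5, σ_3 = 0.
On [1, 2], g(x) = -6 + 77/15·(x - 1) + 46/5·(x - 1)² - 22/3·(x - 1)³.
With (x - 1) = 1/2: g(3/2) = -41/20.

-2.0500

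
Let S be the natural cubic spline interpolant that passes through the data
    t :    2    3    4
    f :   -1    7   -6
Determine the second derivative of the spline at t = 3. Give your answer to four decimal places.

-31.5000

Write m_i for S''(x_i). With h_i = 1, 1 and divided differences Δ_i = 8, -13, the continuity of S' gives the tridiagonal system
  1·m_0 + 4·m_1 + 1·m_2 = 6(Δ_1 - Δ_0) = -126
Natural end conditions: m_0 = m_2 = 0.
Hence m_0 = 0, m_1 = -63/2, m_2 = 0.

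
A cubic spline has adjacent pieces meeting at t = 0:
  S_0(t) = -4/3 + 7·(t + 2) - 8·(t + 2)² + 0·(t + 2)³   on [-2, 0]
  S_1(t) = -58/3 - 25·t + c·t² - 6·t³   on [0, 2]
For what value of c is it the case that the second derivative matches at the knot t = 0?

-8

S_0''(t) = -16 + 0·(t + 2), so S_0''(0) = -16. On the right, S_1''(0) = 2c, so c = -8.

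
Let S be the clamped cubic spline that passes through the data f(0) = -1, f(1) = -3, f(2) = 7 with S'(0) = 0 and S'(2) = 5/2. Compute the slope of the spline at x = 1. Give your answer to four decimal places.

5.3750

Write m_i for S''(x_i). With h_i = 1, 1 and divided differences Δ_i = -2, 10, the continuity of S' gives the tridiagonal system
  1·m_0 + 4·m_1 + 1·m_2 = 6(Δ_1 - Δ_0) = 72
Clamped end conditions give two more equations: 2h_0·m_0 + h_0·m_1 = 6(Δ_0 - S'(0)) = -12 and h_1·m_1 + 2h_1·m_2 = 6(S'(2) - Δ_1) = -45.
Forward elimination and back-substitution give m_0 = -91/4, m_1 = 67/2, m_2 = -157/4.
On [1, 2], S'(x) = b_1 + 2c_1·(x - 1) + 3d_1·(x - 1)² with b_1 = Δ_1 - h_1(2m_1 + m_2)/6 = 43/8, c_1 = m_1/2 = 67/4, d_1 = (m_2 - m_1)/(6h_1) = -97/8. So S'(1) = 43/8.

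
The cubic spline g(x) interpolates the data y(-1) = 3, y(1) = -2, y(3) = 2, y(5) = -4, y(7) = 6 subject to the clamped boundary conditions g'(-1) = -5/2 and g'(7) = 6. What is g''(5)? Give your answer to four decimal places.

8.5357

Let m_i = g''(x_i). Step sizes h_i = 2, 2, 2, 2; slopes of the chords Δ_i = (y_(i+1) - y_i)/h_i = -5/2, 2, -3, 5.
  2·m_0 + 8·m_1 + 2·m_2 = 6(Δ_1 - Δ_0) = 27
  2·m_1 + 8·m_2 + 2·m_3 = 6(Δ_2 - Δ_1) = -30
  2·m_2 + 8·m_3 + 2·m_4 = 6(Δ_3 - Δ_2) = 48
Clamped end conditions give two more equations: 2h_0·m_0 + h_0·m_1 = 6(Δ_0 - g'(-1)) = 0 and h_3·m_3 + 2h_3·m_4 = 6(g'(7) - Δ_3) = 6.
Solving: m_0 = -167/56, m_1 = 167/28, m_2 = -59/8, m_3 = 239/28, m_4 = -155/56.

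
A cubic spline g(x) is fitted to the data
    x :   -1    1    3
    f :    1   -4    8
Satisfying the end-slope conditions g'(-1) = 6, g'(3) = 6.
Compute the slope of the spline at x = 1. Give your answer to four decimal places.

-0.3750

Put m_i = g'' at the i-th knot. Here h = (2, 2) and Δ = (-5/2, 6), so the interior equations h_(i-1)·m_(i-1) + 2(h_(i-1)+h_i)·m_i + h_i·m_(i+1) = 6(Δ_i − Δ_(i-1)) read
  2·m_0 + 8·m_1 + 2·m_2 = 6(Δ_1 - Δ_0) = 51
Clamped end conditions give two more equations: 2h_0·m_0 + h_0·m_1 = 6(Δ_0 - g'(-1)) = -51 and h_1·m_1 + 2h_1·m_2 = 6(g'(3) - Δ_1) = 0.
Solving the tridiagonal system: m_0 = -153/8, m_1 = 51/4, m_2 = -51/8.
On [1, 3], g'(x) = b_1 + 2c_1·(x - 1) + 3d_1·(x - 1)² with b_1 = Δ_1 - h_1(2m_1 + m_2)/6 = -3/8, c_1 = m_1/2 = 51/8, d_1 = (m_2 - m_1)/(6h_1) = -51/32. So g'(1) = -3/8.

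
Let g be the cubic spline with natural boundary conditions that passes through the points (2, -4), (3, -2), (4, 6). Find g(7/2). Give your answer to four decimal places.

With m_i denoting the second derivative at x_i, h_i = 1, 1, and Δ_i = (y_(i+1) − y_i)/h_i = 2, 8:
  1·m_0 + 4·m_1 + 1·m_2 = 6(Δ_1 - Δ_0) = 36
Natural end conditions: m_0 = m_2 = 0.
Solving the tridiagonal system: m_0 = 0, m_1 = 9, m_2 = 0.
On [3, 4], g(t) = -2 + 5·(t - 3) + 9/2·(t - 3)² - 3/2·(t - 3)³.
With (t - 3) = 1/2: g(7/2) = 23/16.

1.4375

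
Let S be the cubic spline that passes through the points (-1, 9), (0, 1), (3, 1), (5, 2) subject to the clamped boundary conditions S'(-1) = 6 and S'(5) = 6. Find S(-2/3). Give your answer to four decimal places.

With M_i denoting the second derivative at x_i, h_i = 1, 3, 2, and Δ_i = (y_(i+1) − y_i)/h_i = -8, 0, 1/2:
  1·M_0 + 8·M_1 + 3·M_2 = 6(Δ_1 - Δ_0) = 48
  3·M_1 + 10·M_2 + 2·M_3 = 6(Δ_2 - Δ_1) = 3
Clamped end conditions give two more equations: 2h_0·M_0 + h_0·M_1 = 6(Δ_0 - S'(-1)) = -84 and h_2·M_2 + 2h_2·M_3 = 6(S'(5) - Δ_2) = 33.
Solving: M_0 = -1281/26, M_1 = 189/13, M_2 = -165/26, M_3 = 297/26.
On [-1, 0], S(t) = 9 + 6·(t + 1) - 1281/52·(t + 1)² + 553/52·(t + 1)³.
With (t + 1) = 1/3: S(-2/3) = 6077/702.

8.6567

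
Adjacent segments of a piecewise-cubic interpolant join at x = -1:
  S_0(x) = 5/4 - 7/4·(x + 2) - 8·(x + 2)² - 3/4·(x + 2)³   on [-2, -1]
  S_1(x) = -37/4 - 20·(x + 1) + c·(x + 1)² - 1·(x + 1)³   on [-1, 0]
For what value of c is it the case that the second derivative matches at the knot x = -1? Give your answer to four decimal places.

S_0''(x) = -16 - 9/2·(x + 2), so S_0''(-1) = -41/2. On the right, S_1''(-1) = 2c, so c = -41/4.

-10.2500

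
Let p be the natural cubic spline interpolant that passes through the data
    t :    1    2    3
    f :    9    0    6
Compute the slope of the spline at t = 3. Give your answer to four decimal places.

9.7500

Let M_i = p''(x_i). Step sizes h_i = 1, 1; slopes of the chords Δ_i = (y_(i+1) - y_i)/h_i = -9, 6.
  1·M_0 + 4·M_1 + 1·M_2 = 6(Δ_1 - Δ_0) = 90
Natural end conditions: M_0 = M_2 = 0.
Solving: M_0 = 0, M_1 = 45/2, M_2 = 0.
On [2, 3], p'(t) = b_1 + 2c_1·(t - 2) + 3d_1·(t - 2)² with b_1 = Δ_1 - h_1(2M_1 + M_2)/6 = -3/2, c_1 = M_1/2 = 45/4, d_1 = (M_2 - M_1)/(6h_1) = -15/4. So p'(3) = 39/4.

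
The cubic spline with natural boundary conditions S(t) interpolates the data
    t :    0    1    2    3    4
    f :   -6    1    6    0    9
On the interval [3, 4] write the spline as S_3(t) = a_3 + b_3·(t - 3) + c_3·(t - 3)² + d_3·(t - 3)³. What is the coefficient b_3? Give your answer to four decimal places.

-0.5357

Let M_i = S''(x_i). Step sizes h_i = 1, 1, 1, 1; slopes of the chords Δ_i = (y_(i+1) - y_i)/h_i = 7, 5, -6, 9.
  1·M_0 + 4·M_1 + 1·M_2 = 6(Δ_1 - Δ_0) = -12
  1·M_1 + 4·M_2 + 1·M_3 = 6(Δ_2 - Δ_1) = -66
  1·M_2 + 4·M_3 + 1·M_4 = 6(Δ_3 - Δ_2) = 90
Natural end conditions: M_0 = M_4 = 0.
Solving the tridiagonal system: M_0 = 0, M_1 = 87/28, M_2 = -171/7, M_3 = 801/28, M_4 = 0.
On [3, 4], with S_3(t) = a_3 + b_3·(t - 3) + c_3·(t - 3)² + d_3·(t - 3)³: c_3 = M_3/2 = 801/56, d_3 = (M_4 - M_3)/(6h_3) = -267/56, b_3 = Δ_3 - h_3(2M_3 + M_4)/6 = -15/28.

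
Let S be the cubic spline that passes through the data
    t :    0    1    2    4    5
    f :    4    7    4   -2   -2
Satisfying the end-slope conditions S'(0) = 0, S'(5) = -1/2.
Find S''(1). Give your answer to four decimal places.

-13.1875

Let m_i = S''(x_i). Step sizes h_i = 1, 1, 2, 1; slopes of the chords Δ_i = (y_(i+1) - y_i)/h_i = 3, -3, -3, 0.
  1·m_0 + 4·m_1 + 1·m_2 = 6(Δ_1 - Δ_0) = -36
  1·m_1 + 6·m_2 + 2·m_3 = 6(Δ_2 - Δ_1) = 0
  2·m_2 + 6·m_3 + 1·m_4 = 6(Δ_3 - Δ_2) = 18
Clamped end conditions give two more equations: 2h_0·m_0 + h_0·m_1 = 6(Δ_0 - S'(0)) = 18 and h_3·m_3 + 2h_3·m_4 = 6(S'(5) - Δ_3) = -3.
Forward elimination and back-substitution give m_0 = 499/32, m_1 = -211/16, m_2 = 37/32, m_3 = 25/8, m_4 = -49/16.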